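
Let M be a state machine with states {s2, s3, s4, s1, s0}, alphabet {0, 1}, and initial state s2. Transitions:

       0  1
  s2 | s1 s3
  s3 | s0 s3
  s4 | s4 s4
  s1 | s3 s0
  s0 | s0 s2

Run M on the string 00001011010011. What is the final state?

s3

s2 → s1 → s3 → s0 → s0 → s2 → s1 → s0 → s2 → s1 → s0 → s0 → s0 → s2 → s3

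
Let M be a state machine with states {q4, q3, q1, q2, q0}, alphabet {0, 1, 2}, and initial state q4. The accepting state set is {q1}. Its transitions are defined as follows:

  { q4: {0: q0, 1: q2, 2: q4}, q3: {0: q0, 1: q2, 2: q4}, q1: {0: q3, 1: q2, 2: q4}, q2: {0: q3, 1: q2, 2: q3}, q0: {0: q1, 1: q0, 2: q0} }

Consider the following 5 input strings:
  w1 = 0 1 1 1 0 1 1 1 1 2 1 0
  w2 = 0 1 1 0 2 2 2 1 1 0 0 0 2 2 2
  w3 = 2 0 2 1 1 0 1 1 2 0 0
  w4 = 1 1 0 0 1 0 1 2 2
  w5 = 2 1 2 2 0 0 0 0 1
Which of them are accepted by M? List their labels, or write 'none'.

w3

w1: Trace: q4 -0-> q0 -1-> q0 -1-> q0 -1-> q0 -0-> q1 -1-> q2 -1-> q2 -1-> q2 -1-> q2 -2-> q3 -1-> q2 -0-> q3  → end q3, rejected
w2: Trace: q4 -0-> q0 -1-> q0 -1-> q0 -0-> q1 -2-> q4 -2-> q4 -2-> q4 -1-> q2 -1-> q2 -0-> q3 -0-> q0 -0-> q1 -2-> q4 -2-> q4 -2-> q4  → end q4, rejected
w3: Trace: q4 -2-> q4 -0-> q0 -2-> q0 -1-> q0 -1-> q0 -0-> q1 -1-> q2 -1-> q2 -2-> q3 -0-> q0 -0-> q1  → end q1, accepted
w4: Trace: q4 -1-> q2 -1-> q2 -0-> q3 -0-> q0 -1-> q0 -0-> q1 -1-> q2 -2-> q3 -2-> q4  → end q4, rejected
w5: Trace: q4 -2-> q4 -1-> q2 -2-> q3 -2-> q4 -0-> q0 -0-> q1 -0-> q3 -0-> q0 -1-> q0  → end q0, rejected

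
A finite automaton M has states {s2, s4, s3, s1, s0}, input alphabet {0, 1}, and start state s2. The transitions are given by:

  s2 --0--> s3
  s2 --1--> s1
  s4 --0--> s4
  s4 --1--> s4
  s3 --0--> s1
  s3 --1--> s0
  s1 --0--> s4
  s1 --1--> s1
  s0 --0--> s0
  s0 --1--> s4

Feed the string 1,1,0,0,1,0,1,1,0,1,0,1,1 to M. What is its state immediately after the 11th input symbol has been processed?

s4

start at s2
read '1': s2 → s1
read '1': s1 → s1
read '0': s1 → s4
read '0': s4 → s4
read '1': s4 → s4
read '0': s4 → s4
read '1': s4 → s4
read '1': s4 → s4
read '0': s4 → s4
read '1': s4 → s4
read '0': s4 → s4
After 11 symbols: s4.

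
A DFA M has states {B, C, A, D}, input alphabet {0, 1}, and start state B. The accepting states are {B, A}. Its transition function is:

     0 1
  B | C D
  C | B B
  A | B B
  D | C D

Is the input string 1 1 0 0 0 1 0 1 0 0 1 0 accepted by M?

No

Trace: B -1-> D -1-> D -0-> C -0-> B -0-> C -1-> B -0-> C -1-> B -0-> C -0-> B -1-> D -0-> C
End state C is not accepting.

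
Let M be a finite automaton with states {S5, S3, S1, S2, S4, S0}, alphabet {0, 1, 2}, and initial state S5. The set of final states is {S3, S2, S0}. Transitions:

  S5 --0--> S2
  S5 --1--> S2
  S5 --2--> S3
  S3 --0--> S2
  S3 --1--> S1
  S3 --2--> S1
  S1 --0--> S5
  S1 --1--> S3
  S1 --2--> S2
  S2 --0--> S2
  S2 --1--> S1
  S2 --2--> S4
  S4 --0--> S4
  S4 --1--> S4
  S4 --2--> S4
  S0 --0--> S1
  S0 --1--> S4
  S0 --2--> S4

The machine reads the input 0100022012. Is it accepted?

S5 → S2 → S1 → S5 → S2 → S2 → S4 → S4 → S4 → S4 → S4
End state S4 is not accepting.

No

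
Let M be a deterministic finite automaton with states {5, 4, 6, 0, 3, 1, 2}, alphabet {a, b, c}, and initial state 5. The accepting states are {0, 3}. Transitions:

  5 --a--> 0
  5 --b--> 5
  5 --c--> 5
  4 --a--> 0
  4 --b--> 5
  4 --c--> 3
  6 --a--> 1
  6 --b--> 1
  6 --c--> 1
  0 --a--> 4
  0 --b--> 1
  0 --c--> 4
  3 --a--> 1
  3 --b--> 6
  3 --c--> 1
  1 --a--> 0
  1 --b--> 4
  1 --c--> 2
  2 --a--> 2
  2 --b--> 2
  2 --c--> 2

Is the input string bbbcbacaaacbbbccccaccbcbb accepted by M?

start at 5
read 'b': 5 → 5
read 'b': 5 → 5
read 'b': 5 → 5
read 'c': 5 → 5
read 'b': 5 → 5
read 'a': 5 → 0
read 'c': 0 → 4
read 'a': 4 → 0
read 'a': 0 → 4
read 'a': 4 → 0
read 'c': 0 → 4
read 'b': 4 → 5
read 'b': 5 → 5
read 'b': 5 → 5
read 'c': 5 → 5
read 'c': 5 → 5
read 'c': 5 → 5
read 'c': 5 → 5
read 'a': 5 → 0
read 'c': 0 → 4
read 'c': 4 → 3
read 'b': 3 → 6
read 'c': 6 → 1
read 'b': 1 → 4
read 'b': 4 → 5
End state 5 is not accepting.

No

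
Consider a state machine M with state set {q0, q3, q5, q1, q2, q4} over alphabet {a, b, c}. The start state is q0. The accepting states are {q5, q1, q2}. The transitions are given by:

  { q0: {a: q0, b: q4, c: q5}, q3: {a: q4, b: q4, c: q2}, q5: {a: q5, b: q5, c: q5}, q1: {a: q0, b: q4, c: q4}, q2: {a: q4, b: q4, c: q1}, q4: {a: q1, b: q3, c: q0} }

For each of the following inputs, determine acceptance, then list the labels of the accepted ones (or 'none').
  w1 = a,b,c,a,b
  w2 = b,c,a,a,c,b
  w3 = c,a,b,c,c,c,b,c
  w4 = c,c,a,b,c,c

w1: Trace: q0 -a-> q0 -b-> q4 -c-> q0 -a-> q0 -b-> q4  → end q4, rejected
w2: Trace: q0 -b-> q4 -c-> q0 -a-> q0 -a-> q0 -c-> q5 -b-> q5  → end q5, accepted
w3: Trace: q0 -c-> q5 -a-> q5 -b-> q5 -c-> q5 -c-> q5 -c-> q5 -b-> q5 -c-> q5  → end q5, accepted
w4: Trace: q0 -c-> q5 -c-> q5 -a-> q5 -b-> q5 -c-> q5 -c-> q5  → end q5, accepted

w2, w3, w4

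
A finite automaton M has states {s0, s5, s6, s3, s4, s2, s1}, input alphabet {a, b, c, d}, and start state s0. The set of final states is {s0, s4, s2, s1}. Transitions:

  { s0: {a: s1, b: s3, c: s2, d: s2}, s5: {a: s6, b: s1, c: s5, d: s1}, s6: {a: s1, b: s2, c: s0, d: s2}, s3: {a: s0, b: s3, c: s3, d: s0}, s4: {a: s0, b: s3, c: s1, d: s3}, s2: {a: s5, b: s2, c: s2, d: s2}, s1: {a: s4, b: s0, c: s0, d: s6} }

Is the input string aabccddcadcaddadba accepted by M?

Yes

start at s0
read 'a': s0 → s1
read 'a': s1 → s4
read 'b': s4 → s3
read 'c': s3 → s3
read 'c': s3 → s3
read 'd': s3 → s0
read 'd': s0 → s2
read 'c': s2 → s2
read 'a': s2 → s5
read 'd': s5 → s1
read 'c': s1 → s0
read 'a': s0 → s1
read 'd': s1 → s6
read 'd': s6 → s2
read 'a': s2 → s5
read 'd': s5 → s1
read 'b': s1 → s0
read 'a': s0 → s1
End state s1 is accepting.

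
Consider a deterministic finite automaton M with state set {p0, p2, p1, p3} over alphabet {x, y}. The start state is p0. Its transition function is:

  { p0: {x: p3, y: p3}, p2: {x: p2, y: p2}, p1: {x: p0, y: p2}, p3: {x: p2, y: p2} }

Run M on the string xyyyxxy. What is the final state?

p2

Trace: p0 -x-> p3 -y-> p2 -y-> p2 -y-> p2 -x-> p2 -x-> p2 -y-> p2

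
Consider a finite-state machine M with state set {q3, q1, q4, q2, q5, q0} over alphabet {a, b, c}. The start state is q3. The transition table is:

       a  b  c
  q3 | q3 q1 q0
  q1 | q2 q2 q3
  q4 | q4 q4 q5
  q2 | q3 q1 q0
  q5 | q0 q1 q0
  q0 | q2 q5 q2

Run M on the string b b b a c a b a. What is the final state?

q2

q3 → q1 → q2 → q1 → q2 → q0 → q2 → q1 → q2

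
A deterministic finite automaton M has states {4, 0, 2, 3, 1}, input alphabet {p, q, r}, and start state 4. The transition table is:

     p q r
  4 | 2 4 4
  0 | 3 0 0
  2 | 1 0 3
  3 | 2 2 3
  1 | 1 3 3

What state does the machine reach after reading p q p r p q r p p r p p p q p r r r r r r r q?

4 → 2 → 0 → 3 → 3 → 2 → 0 → 0 → 3 → 2 → 3 → 2 → 1 → 1 → 3 → 2 → 3 → 3 → 3 → 3 → 3 → 3 → 3 → 2

2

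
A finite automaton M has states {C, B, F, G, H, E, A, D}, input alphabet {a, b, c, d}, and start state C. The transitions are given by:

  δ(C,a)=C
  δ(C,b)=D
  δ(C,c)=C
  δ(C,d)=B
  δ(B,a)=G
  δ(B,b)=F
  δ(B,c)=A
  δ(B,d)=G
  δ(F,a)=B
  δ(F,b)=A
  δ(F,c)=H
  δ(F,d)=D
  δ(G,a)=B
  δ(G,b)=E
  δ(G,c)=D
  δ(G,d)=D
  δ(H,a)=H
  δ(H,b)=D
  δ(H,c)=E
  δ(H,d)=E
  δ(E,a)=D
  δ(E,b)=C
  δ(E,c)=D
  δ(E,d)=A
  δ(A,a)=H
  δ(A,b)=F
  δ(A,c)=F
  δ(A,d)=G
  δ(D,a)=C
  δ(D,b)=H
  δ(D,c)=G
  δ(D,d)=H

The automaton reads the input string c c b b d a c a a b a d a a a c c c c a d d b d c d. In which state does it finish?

Trace: C -c-> C -c-> C -b-> D -b-> H -d-> E -a-> D -c-> G -a-> B -a-> G -b-> E -a-> D -d-> H -a-> H -a-> H -a-> H -c-> E -c-> D -c-> G -c-> D -a-> C -d-> B -d-> G -b-> E -d-> A -c-> F -d-> D

D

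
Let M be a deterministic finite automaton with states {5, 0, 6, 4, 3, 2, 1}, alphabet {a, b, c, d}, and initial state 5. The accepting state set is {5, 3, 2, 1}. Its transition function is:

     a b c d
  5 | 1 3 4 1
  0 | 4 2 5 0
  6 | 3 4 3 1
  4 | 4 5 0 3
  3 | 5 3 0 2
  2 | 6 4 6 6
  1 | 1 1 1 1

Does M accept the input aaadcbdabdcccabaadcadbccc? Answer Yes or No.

start at 5
read 'a': 5 → 1
read 'a': 1 → 1
read 'a': 1 → 1
read 'd': 1 → 1
read 'c': 1 → 1
read 'b': 1 → 1
read 'd': 1 → 1
read 'a': 1 → 1
read 'b': 1 → 1
read 'd': 1 → 1
read 'c': 1 → 1
read 'c': 1 → 1
read 'c': 1 → 1
read 'a': 1 → 1
read 'b': 1 → 1
read 'a': 1 → 1
read 'a': 1 → 1
read 'd': 1 → 1
read 'c': 1 → 1
read 'a': 1 → 1
read 'd': 1 → 1
read 'b': 1 → 1
read 'c': 1 → 1
read 'c': 1 → 1
read 'c': 1 → 1
End state 1 is accepting.

Yes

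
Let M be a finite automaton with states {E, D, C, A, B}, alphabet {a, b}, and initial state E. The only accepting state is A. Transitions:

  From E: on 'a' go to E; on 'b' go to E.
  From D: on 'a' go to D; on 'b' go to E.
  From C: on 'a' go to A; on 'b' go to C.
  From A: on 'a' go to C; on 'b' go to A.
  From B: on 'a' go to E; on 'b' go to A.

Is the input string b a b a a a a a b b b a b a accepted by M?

No

Trace: E -b-> E -a-> E -b-> E -a-> E -a-> E -a-> E -a-> E -a-> E -b-> E -b-> E -b-> E -a-> E -b-> E -a-> E
End state E is not accepting.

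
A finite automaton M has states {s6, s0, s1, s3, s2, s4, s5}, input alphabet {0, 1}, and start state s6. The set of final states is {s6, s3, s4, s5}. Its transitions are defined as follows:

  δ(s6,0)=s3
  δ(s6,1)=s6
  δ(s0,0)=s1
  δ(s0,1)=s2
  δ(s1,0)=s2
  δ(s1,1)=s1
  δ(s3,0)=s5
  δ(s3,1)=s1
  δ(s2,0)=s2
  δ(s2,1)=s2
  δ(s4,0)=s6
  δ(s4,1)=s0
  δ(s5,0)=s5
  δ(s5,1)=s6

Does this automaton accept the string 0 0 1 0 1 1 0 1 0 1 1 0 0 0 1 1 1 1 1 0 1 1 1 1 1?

start at s6
read '0': s6 → s3
read '0': s3 → s5
read '1': s5 → s6
read '0': s6 → s3
read '1': s3 → s1
read '1': s1 → s1
read '0': s1 → s2
read '1': s2 → s2
read '0': s2 → s2
read '1': s2 → s2
read '1': s2 → s2
read '0': s2 → s2
read '0': s2 → s2
read '0': s2 → s2
read '1': s2 → s2
read '1': s2 → s2
read '1': s2 → s2
read '1': s2 → s2
read '1': s2 → s2
read '0': s2 → s2
read '1': s2 → s2
read '1': s2 → s2
read '1': s2 → s2
read '1': s2 → s2
read '1': s2 → s2
End state s2 is not accepting.

No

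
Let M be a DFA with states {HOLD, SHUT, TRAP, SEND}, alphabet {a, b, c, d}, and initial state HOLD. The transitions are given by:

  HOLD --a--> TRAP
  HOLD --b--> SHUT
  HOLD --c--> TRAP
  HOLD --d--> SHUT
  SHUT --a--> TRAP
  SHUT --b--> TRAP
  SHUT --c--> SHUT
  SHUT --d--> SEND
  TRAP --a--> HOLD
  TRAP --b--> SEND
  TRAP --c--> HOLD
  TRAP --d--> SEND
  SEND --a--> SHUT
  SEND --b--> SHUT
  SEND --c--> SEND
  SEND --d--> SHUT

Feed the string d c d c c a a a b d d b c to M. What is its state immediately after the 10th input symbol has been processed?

start at HOLD
read 'd': HOLD → SHUT
read 'c': SHUT → SHUT
read 'd': SHUT → SEND
read 'c': SEND → SEND
read 'c': SEND → SEND
read 'a': SEND → SHUT
read 'a': SHUT → TRAP
read 'a': TRAP → HOLD
read 'b': HOLD → SHUT
read 'd': SHUT → SEND
After 10 symbols: SEND.

SEND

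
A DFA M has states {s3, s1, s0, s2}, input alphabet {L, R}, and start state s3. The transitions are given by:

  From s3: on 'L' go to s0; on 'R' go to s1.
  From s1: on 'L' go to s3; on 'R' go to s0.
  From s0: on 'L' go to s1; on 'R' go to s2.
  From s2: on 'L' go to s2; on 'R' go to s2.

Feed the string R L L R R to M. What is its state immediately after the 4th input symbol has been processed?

s2

s3 → s1 → s3 → s0 → s2
After 4 symbols: s2.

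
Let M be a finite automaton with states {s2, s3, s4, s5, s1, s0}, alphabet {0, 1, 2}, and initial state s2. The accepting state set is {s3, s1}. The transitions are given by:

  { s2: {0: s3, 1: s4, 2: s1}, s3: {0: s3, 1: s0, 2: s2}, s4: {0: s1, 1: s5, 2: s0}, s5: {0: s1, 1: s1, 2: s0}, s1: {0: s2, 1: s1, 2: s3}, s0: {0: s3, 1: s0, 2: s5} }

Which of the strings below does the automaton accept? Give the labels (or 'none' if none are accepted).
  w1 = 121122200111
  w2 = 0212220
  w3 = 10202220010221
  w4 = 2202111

w1: s2 → s4 → s0 → s0 → s0 → s5 → s0 → s5 → s1 → s2 → s4 → s5 → s1  → end s1, accepted
w2: s2 → s3 → s2 → s4 → s0 → s5 → s0 → s3  → end s3, accepted
w3: s2 → s4 → s1 → s3 → s3 → s2 → s1 → s3 → s3 → s3 → s0 → s3 → s2 → s1 → s1  → end s1, accepted
w4: s2 → s1 → s3 → s3 → s2 → s4 → s5 → s1  → end s1, accepted

w1, w2, w3, w4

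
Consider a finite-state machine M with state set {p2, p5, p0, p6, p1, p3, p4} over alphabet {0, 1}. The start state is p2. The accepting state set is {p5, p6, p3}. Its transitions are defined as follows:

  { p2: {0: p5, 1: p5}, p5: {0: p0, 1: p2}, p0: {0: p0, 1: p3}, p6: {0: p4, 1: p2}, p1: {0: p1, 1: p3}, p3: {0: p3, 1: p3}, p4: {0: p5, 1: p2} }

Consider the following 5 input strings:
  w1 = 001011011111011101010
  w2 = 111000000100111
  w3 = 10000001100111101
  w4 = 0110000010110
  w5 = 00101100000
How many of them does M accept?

w1: Trace: p2 -0-> p5 -0-> p0 -1-> p3 -0-> p3 -1-> p3 -1-> p3 -0-> p3 -1-> p3 -1-> p3 -1-> p3 -1-> p3 -1-> p3 -0-> p3 -1-> p3 -1-> p3 -1-> p3 -0-> p3 -1-> p3 -0-> p3 -1-> p3 -0-> p3  → end p3, accepted
w2: Trace: p2 -1-> p5 -1-> p2 -1-> p5 -0-> p0 -0-> p0 -0-> p0 -0-> p0 -0-> p0 -0-> p0 -1-> p3 -0-> p3 -0-> p3 -1-> p3 -1-> p3 -1-> p3  → end p3, accepted
w3: Trace: p2 -1-> p5 -0-> p0 -0-> p0 -0-> p0 -0-> p0 -0-> p0 -0-> p0 -1-> p3 -1-> p3 -0-> p3 -0-> p3 -1-> p3 -1-> p3 -1-> p3 -1-> p3 -0-> p3 -1-> p3  → end p3, accepted
w4: Trace: p2 -0-> p5 -1-> p2 -1-> p5 -0-> p0 -0-> p0 -0-> p0 -0-> p0 -0-> p0 -1-> p3 -0-> p3 -1-> p3 -1-> p3 -0-> p3  → end p3, accepted
w5: Trace: p2 -0-> p5 -0-> p0 -1-> p3 -0-> p3 -1-> p3 -1-> p3 -0-> p3 -0-> p3 -0-> p3 -0-> p3 -0-> p3  → end p3, accepted

5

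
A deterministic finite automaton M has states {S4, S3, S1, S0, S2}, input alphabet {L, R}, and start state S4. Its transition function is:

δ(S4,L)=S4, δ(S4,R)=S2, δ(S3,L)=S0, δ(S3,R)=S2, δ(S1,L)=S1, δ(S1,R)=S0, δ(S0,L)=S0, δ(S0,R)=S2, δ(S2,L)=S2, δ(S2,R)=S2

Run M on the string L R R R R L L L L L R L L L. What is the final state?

S2

S4 → S4 → S2 → S2 → S2 → S2 → S2 → S2 → S2 → S2 → S2 → S2 → S2 → S2 → S2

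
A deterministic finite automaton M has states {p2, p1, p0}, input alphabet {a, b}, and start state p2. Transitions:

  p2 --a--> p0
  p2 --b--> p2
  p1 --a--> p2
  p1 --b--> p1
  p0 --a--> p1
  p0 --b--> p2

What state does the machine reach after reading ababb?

Trace: p2 -a-> p0 -b-> p2 -a-> p0 -b-> p2 -b-> p2

p2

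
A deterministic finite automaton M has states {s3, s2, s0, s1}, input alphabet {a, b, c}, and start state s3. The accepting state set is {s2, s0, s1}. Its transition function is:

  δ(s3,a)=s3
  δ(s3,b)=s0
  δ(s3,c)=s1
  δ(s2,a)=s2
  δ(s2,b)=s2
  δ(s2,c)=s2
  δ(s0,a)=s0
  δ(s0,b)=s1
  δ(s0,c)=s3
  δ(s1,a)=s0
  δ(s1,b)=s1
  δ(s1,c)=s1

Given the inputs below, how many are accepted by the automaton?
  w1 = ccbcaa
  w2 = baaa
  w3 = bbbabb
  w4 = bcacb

4

w1: s3 → s1 → s1 → s1 → s1 → s0 → s0  → end s0, accepted
w2: s3 → s0 → s0 → s0 → s0  → end s0, accepted
w3: s3 → s0 → s1 → s1 → s0 → s1 → s1  → end s1, accepted
w4: s3 → s0 → s3 → s3 → s1 → s1  → end s1, accepted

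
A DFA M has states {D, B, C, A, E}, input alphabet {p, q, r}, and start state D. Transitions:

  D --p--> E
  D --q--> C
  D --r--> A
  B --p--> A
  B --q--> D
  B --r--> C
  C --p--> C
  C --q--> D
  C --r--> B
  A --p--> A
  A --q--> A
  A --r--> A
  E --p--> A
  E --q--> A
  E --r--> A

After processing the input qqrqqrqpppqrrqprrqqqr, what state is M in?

Trace: D -q-> C -q-> D -r-> A -q-> A -q-> A -r-> A -q-> A -p-> A -p-> A -p-> A -q-> A -r-> A -r-> A -q-> A -p-> A -r-> A -r-> A -q-> A -q-> A -q-> A -r-> A

A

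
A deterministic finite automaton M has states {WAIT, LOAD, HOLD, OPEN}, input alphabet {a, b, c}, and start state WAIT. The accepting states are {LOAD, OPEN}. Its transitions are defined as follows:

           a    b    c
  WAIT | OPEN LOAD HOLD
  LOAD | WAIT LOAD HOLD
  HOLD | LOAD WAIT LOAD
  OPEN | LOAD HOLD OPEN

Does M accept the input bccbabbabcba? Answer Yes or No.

WAIT → LOAD → HOLD → LOAD → LOAD → WAIT → LOAD → LOAD → WAIT → LOAD → HOLD → WAIT → OPEN
End state OPEN is accepting.

Yes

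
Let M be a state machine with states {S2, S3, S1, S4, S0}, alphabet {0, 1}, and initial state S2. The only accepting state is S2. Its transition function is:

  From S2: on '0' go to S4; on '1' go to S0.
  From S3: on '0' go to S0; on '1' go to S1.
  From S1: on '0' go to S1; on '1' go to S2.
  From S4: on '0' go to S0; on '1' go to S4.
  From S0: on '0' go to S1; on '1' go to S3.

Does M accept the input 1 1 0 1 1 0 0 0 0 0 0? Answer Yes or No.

start at S2
read '1': S2 → S0
read '1': S0 → S3
read '0': S3 → S0
read '1': S0 → S3
read '1': S3 → S1
read '0': S1 → S1
read '0': S1 → S1
read '0': S1 → S1
read '0': S1 → S1
read '0': S1 → S1
read '0': S1 → S1
End state S1 is not accepting.

No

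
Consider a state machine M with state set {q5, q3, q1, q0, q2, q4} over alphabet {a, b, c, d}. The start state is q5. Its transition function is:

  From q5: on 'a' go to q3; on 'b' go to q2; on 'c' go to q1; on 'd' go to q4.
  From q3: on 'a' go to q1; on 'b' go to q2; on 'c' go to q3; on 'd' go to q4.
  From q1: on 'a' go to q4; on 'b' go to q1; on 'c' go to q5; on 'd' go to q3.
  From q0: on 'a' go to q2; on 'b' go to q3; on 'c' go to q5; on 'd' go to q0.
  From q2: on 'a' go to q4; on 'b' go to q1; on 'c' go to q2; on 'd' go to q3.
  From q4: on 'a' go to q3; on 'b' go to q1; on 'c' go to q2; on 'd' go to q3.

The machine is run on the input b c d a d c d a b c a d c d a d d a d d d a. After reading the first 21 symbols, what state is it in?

q3

q5 → q2 → q2 → q3 → q1 → q3 → q3 → q4 → q3 → q2 → q2 → q4 → q3 → q3 → q4 → q3 → q4 → q3 → q1 → q3 → q4 → q3
After 21 symbols: q3.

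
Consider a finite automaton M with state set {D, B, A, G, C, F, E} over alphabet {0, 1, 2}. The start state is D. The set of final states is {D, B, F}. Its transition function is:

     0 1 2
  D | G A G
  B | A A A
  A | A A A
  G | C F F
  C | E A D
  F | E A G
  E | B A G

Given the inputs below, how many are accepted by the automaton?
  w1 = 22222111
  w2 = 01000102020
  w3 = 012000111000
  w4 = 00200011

0

w1: D → G → F → G → F → G → F → A → A  → end A, rejected
w2: D → G → F → E → B → A → A → A → A → A → A → A  → end A, rejected
w3: D → G → F → G → C → E → B → A → A → A → A → A → A  → end A, rejected
w4: D → G → C → D → G → C → E → A → A  → end A, rejected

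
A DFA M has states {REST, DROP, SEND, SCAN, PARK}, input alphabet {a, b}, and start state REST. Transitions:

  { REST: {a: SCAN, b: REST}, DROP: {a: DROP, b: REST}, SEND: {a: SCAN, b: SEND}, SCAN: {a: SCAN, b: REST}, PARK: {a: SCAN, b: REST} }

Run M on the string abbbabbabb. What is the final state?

REST

start at REST
read 'a': REST → SCAN
read 'b': SCAN → REST
read 'b': REST → REST
read 'b': REST → REST
read 'a': REST → SCAN
read 'b': SCAN → REST
read 'b': REST → REST
read 'a': REST → SCAN
read 'b': SCAN → REST
read 'b': REST → REST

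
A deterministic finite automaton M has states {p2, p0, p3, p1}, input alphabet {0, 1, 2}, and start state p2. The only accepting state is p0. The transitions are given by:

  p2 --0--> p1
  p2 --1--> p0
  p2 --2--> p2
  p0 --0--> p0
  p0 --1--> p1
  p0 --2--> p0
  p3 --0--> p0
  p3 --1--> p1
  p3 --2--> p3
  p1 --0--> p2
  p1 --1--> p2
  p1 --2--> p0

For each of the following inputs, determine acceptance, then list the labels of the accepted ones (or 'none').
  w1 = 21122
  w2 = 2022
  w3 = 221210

w1: p2 → p2 → p0 → p1 → p0 → p0  → end p0, accepted
w2: p2 → p2 → p1 → p0 → p0  → end p0, accepted
w3: p2 → p2 → p2 → p0 → p0 → p1 → p2  → end p2, rejected

w1, w2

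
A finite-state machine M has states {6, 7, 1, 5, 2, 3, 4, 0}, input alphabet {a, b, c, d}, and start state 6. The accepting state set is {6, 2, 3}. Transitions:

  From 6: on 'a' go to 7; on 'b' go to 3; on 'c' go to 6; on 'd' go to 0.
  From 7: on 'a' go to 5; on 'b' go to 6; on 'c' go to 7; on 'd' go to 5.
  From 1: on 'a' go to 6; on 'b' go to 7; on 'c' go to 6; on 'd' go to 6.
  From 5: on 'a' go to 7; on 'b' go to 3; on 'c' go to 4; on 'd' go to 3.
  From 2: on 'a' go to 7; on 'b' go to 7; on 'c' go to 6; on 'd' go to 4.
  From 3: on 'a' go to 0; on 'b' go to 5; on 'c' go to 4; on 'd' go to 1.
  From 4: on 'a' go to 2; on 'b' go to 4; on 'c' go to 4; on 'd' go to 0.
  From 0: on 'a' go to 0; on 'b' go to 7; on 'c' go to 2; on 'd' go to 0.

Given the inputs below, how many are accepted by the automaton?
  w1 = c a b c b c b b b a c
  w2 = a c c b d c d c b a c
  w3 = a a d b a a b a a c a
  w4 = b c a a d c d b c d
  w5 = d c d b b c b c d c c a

w1: 6 → 6 → 7 → 6 → 6 → 3 → 4 → 4 → 4 → 4 → 2 → 6  → end 6, accepted
w2: 6 → 7 → 7 → 7 → 6 → 0 → 2 → 4 → 4 → 4 → 2 → 6  → end 6, accepted
w3: 6 → 7 → 5 → 3 → 5 → 7 → 5 → 3 → 0 → 0 → 2 → 7  → end 7, rejected
w4: 6 → 3 → 4 → 2 → 7 → 5 → 4 → 0 → 7 → 7 → 5  → end 5, rejected
w5: 6 → 0 → 2 → 4 → 4 → 4 → 4 → 4 → 4 → 0 → 2 → 6 → 7  → end 7, rejected

2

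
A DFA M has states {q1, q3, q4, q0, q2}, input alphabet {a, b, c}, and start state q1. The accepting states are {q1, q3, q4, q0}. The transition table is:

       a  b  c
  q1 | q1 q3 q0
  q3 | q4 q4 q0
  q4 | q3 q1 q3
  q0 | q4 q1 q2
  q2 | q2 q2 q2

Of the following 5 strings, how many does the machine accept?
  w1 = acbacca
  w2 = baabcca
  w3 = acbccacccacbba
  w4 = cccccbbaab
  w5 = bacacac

w1: q1 → q1 → q0 → q1 → q1 → q0 → q2 → q2  → end q2, rejected
w2: q1 → q3 → q4 → q3 → q4 → q3 → q0 → q4  → end q4, accepted
w3: q1 → q1 → q0 → q1 → q0 → q2 → q2 → q2 → q2 → q2 → q2 → q2 → q2 → q2 → q2  → end q2, rejected
w4: q1 → q0 → q2 → q2 → q2 → q2 → q2 → q2 → q2 → q2 → q2  → end q2, rejected
w5: q1 → q3 → q4 → q3 → q4 → q3 → q4 → q3  → end q3, accepted

2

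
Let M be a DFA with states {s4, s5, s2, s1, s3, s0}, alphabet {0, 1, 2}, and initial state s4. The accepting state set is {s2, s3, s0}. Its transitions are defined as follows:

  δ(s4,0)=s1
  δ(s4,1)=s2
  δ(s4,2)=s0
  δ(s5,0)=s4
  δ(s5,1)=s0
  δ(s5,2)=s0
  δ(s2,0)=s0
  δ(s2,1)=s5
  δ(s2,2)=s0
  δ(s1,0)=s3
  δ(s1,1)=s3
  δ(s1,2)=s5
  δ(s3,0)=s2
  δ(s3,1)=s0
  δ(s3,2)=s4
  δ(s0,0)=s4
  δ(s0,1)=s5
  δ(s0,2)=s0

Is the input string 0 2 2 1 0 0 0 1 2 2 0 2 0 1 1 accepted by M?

s4 → s1 → s5 → s0 → s5 → s4 → s1 → s3 → s0 → s0 → s0 → s4 → s0 → s4 → s2 → s5
End state s5 is not accepting.

No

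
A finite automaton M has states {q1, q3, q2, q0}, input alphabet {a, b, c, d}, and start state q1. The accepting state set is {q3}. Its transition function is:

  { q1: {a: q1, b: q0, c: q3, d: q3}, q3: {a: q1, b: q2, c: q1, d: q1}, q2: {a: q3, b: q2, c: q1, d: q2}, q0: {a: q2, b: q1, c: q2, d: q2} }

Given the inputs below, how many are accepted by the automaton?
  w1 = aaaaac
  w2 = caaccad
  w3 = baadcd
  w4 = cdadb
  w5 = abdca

2

w1: Trace: q1 -a-> q1 -a-> q1 -a-> q1 -a-> q1 -a-> q1 -c-> q3  → end q3, accepted
w2: Trace: q1 -c-> q3 -a-> q1 -a-> q1 -c-> q3 -c-> q1 -a-> q1 -d-> q3  → end q3, accepted
w3: Trace: q1 -b-> q0 -a-> q2 -a-> q3 -d-> q1 -c-> q3 -d-> q1  → end q1, rejected
w4: Trace: q1 -c-> q3 -d-> q1 -a-> q1 -d-> q3 -b-> q2  → end q2, rejected
w5: Trace: q1 -a-> q1 -b-> q0 -d-> q2 -c-> q1 -a-> q1  → end q1, rejected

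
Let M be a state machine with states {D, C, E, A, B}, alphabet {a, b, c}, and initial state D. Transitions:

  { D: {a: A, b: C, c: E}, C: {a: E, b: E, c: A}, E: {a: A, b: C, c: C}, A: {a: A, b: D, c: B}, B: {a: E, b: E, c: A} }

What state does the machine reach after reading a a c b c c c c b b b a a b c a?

start at D
read 'a': D → A
read 'a': A → A
read 'c': A → B
read 'b': B → E
read 'c': E → C
read 'c': C → A
read 'c': A → B
read 'c': B → A
read 'b': A → D
read 'b': D → C
read 'b': C → E
read 'a': E → A
read 'a': A → A
read 'b': A → D
read 'c': D → E
read 'a': E → A

A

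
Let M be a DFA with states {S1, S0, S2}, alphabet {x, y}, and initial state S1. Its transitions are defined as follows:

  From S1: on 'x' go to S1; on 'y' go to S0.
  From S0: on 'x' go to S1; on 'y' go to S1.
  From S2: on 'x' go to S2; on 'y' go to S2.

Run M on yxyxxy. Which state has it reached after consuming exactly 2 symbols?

start at S1
read 'y': S1 → S0
read 'x': S0 → S1
After 2 symbols: S1.

S1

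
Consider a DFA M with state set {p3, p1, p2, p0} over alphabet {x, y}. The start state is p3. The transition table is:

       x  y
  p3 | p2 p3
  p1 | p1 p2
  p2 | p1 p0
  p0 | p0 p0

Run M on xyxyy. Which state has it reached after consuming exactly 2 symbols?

p3 → p2 → p0
After 2 symbols: p0.

p0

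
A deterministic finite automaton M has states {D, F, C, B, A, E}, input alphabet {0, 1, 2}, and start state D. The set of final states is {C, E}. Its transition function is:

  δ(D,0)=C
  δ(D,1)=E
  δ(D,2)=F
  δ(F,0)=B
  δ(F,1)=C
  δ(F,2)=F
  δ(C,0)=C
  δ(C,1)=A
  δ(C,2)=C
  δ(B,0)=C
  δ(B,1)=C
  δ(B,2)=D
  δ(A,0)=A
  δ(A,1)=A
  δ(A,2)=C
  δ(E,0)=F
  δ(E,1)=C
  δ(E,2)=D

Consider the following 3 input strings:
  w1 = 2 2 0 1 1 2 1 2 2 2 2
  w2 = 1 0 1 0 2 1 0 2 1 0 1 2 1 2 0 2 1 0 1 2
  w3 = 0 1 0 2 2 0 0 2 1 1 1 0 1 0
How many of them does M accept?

2

w1: D → F → F → B → C → A → C → A → C → C → C → C  → end C, accepted
w2: D → E → F → C → C → C → A → A → C → A → A → A → C → A → C → C → C → A → A → A → C  → end C, accepted
w3: D → C → A → A → C → C → C → C → C → A → A → A → A → A → A  → end A, rejected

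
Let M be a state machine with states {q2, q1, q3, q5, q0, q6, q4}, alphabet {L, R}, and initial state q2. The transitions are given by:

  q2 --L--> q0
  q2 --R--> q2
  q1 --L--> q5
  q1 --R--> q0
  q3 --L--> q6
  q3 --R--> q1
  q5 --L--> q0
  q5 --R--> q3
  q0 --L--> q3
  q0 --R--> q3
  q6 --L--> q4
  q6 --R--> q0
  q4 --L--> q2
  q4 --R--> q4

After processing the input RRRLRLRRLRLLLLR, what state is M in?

q2

start at q2
read 'R': q2 → q2
read 'R': q2 → q2
read 'R': q2 → q2
read 'L': q2 → q0
read 'R': q0 → q3
read 'L': q3 → q6
read 'R': q6 → q0
read 'R': q0 → q3
read 'L': q3 → q6
read 'R': q6 → q0
read 'L': q0 → q3
read 'L': q3 → q6
read 'L': q6 → q4
read 'L': q4 → q2
read 'R': q2 → q2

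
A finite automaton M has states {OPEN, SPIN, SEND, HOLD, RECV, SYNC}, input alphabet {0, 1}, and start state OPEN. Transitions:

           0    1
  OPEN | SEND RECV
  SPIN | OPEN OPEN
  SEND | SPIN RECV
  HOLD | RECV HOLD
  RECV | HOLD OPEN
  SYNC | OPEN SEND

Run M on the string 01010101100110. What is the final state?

start at OPEN
read '0': OPEN → SEND
read '1': SEND → RECV
read '0': RECV → HOLD
read '1': HOLD → HOLD
read '0': HOLD → RECV
read '1': RECV → OPEN
read '0': OPEN → SEND
read '1': SEND → RECV
read '1': RECV → OPEN
read '0': OPEN → SEND
read '0': SEND → SPIN
read '1': SPIN → OPEN
read '1': OPEN → RECV
read '0': RECV → HOLD

HOLD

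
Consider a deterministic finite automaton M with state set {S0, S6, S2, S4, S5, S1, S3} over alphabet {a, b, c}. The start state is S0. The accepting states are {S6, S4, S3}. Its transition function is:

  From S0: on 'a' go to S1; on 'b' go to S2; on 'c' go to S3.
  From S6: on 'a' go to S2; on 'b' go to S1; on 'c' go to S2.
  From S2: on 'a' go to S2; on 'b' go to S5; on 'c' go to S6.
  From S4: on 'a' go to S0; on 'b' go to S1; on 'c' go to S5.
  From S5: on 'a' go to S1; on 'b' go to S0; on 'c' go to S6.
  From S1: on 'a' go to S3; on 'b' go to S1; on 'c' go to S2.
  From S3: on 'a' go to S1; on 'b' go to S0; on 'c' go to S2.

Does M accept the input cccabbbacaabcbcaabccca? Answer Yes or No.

No

start at S0
read 'c': S0 → S3
read 'c': S3 → S2
read 'c': S2 → S6
read 'a': S6 → S2
read 'b': S2 → S5
read 'b': S5 → S0
read 'b': S0 → S2
read 'a': S2 → S2
read 'c': S2 → S6
read 'a': S6 → S2
read 'a': S2 → S2
read 'b': S2 → S5
read 'c': S5 → S6
read 'b': S6 → S1
read 'c': S1 → S2
read 'a': S2 → S2
read 'a': S2 → S2
read 'b': S2 → S5
read 'c': S5 → S6
read 'c': S6 → S2
read 'c': S2 → S6
read 'a': S6 → S2
End state S2 is not accepting.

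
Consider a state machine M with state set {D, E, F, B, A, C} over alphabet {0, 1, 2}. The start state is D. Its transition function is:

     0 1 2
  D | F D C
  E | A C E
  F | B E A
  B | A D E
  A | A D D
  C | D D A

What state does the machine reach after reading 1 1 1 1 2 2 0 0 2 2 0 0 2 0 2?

D → D → D → D → D → C → A → A → A → D → C → D → F → A → A → D

D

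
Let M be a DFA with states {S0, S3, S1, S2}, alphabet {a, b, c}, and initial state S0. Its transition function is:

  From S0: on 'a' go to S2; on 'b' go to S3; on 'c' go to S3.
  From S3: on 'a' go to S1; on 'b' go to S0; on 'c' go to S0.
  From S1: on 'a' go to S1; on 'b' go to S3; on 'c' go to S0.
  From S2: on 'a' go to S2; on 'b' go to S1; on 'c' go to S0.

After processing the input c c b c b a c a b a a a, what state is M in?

S1

Trace: S0 -c-> S3 -c-> S0 -b-> S3 -c-> S0 -b-> S3 -a-> S1 -c-> S0 -a-> S2 -b-> S1 -a-> S1 -a-> S1 -a-> S1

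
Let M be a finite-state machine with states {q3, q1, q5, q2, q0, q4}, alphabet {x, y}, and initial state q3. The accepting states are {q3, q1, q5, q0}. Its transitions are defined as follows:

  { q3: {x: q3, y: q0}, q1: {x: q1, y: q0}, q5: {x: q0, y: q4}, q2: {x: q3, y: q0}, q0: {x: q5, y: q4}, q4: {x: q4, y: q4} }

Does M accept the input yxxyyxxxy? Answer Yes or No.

No

start at q3
read 'y': q3 → q0
read 'x': q0 → q5
read 'x': q5 → q0
read 'y': q0 → q4
read 'y': q4 → q4
read 'x': q4 → q4
read 'x': q4 → q4
read 'x': q4 → q4
read 'y': q4 → q4
End state q4 is not accepting.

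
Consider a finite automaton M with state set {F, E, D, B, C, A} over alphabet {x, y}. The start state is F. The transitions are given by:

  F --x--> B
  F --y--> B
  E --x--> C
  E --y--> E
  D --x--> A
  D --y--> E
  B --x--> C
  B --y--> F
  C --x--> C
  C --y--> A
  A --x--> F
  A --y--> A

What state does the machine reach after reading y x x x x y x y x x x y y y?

start at F
read 'y': F → B
read 'x': B → C
read 'x': C → C
read 'x': C → C
read 'x': C → C
read 'y': C → A
read 'x': A → F
read 'y': F → B
read 'x': B → C
read 'x': C → C
read 'x': C → C
read 'y': C → A
read 'y': A → A
read 'y': A → A

A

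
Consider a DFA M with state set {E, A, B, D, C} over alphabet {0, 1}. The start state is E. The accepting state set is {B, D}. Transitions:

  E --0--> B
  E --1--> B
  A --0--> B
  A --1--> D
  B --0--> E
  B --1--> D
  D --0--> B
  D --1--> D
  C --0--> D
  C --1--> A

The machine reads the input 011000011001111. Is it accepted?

Yes

Trace: E -0-> B -1-> D -1-> D -0-> B -0-> E -0-> B -0-> E -1-> B -1-> D -0-> B -0-> E -1-> B -1-> D -1-> D -1-> D
End state D is accepting.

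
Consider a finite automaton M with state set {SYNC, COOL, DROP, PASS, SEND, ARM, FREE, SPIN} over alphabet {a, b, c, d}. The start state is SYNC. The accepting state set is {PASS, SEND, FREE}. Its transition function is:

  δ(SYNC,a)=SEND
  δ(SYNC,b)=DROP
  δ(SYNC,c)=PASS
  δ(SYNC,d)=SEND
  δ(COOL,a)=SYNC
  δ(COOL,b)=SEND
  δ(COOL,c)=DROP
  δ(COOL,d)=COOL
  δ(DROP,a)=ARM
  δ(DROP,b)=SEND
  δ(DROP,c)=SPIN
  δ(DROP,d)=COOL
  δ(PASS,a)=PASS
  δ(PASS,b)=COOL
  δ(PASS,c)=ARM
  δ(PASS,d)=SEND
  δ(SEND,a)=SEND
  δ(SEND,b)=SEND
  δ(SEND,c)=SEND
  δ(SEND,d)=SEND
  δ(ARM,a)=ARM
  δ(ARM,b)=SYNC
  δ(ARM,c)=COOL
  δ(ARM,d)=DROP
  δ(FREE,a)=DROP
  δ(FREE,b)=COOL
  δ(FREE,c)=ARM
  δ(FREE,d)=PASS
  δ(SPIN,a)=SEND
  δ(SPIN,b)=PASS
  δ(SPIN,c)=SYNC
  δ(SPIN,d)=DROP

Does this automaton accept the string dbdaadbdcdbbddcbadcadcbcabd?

Yes

start at SYNC
read 'd': SYNC → SEND
read 'b': SEND → SEND
read 'd': SEND → SEND
read 'a': SEND → SEND
read 'a': SEND → SEND
read 'd': SEND → SEND
read 'b': SEND → SEND
read 'd': SEND → SEND
read 'c': SEND → SEND
read 'd': SEND → SEND
read 'b': SEND → SEND
read 'b': SEND → SEND
read 'd': SEND → SEND
read 'd': SEND → SEND
read 'c': SEND → SEND
read 'b': SEND → SEND
read 'a': SEND → SEND
read 'd': SEND → SEND
read 'c': SEND → SEND
read 'a': SEND → SEND
read 'd': SEND → SEND
read 'c': SEND → SEND
read 'b': SEND → SEND
read 'c': SEND → SEND
read 'a': SEND → SEND
read 'b': SEND → SEND
read 'd': SEND → SEND
End state SEND is accepting.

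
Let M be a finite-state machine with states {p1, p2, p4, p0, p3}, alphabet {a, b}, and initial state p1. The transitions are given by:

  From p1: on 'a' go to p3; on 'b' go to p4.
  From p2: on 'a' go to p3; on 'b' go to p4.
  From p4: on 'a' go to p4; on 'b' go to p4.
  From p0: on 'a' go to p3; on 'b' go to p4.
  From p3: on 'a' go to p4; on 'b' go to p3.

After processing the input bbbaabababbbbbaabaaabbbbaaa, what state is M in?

p1 → p4 → p4 → p4 → p4 → p4 → p4 → p4 → p4 → p4 → p4 → p4 → p4 → p4 → p4 → p4 → p4 → p4 → p4 → p4 → p4 → p4 → p4 → p4 → p4 → p4 → p4 → p4

p4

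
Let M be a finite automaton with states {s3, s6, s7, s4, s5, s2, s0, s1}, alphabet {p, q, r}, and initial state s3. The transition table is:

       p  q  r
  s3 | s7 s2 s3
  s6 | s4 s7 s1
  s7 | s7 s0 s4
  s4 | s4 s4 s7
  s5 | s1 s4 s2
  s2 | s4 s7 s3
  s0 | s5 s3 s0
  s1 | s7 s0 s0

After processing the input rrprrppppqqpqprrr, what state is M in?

s3

Trace: s3 -r-> s3 -r-> s3 -p-> s7 -r-> s4 -r-> s7 -p-> s7 -p-> s7 -p-> s7 -p-> s7 -q-> s0 -q-> s3 -p-> s7 -q-> s0 -p-> s5 -r-> s2 -r-> s3 -r-> s3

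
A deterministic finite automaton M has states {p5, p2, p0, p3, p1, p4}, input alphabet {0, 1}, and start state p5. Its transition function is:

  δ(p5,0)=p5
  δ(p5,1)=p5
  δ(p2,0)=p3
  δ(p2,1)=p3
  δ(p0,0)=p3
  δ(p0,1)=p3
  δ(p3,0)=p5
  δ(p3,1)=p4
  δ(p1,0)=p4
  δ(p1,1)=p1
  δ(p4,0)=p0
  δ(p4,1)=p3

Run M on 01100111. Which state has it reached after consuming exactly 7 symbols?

Trace: p5 -0-> p5 -1-> p5 -1-> p5 -0-> p5 -0-> p5 -1-> p5 -1-> p5
After 7 symbols: p5.

p5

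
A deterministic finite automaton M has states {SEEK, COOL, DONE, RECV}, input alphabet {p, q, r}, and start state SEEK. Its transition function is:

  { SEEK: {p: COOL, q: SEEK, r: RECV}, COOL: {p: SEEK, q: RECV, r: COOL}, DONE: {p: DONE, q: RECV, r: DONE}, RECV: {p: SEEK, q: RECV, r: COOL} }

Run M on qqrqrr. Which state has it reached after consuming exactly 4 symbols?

RECV

SEEK → SEEK → SEEK → RECV → RECV
After 4 symbols: RECV.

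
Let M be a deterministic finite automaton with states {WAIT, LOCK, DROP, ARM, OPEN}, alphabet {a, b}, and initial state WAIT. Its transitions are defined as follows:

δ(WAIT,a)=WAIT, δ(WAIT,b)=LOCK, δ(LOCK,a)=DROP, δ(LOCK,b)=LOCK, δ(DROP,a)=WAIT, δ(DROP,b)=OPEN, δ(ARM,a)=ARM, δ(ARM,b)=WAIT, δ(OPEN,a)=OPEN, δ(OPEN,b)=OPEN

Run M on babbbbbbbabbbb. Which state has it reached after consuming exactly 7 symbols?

Trace: WAIT -b-> LOCK -a-> DROP -b-> OPEN -b-> OPEN -b-> OPEN -b-> OPEN -b-> OPEN
After 7 symbols: OPEN.

OPEN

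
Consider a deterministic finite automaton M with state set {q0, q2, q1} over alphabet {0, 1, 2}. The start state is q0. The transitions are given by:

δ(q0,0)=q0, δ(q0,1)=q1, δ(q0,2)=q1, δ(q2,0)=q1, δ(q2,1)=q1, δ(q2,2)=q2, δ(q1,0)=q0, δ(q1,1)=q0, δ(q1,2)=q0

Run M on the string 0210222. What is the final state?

q1

start at q0
read '0': q0 → q0
read '2': q0 → q1
read '1': q1 → q0
read '0': q0 → q0
read '2': q0 → q1
read '2': q1 → q0
read '2': q0 → q1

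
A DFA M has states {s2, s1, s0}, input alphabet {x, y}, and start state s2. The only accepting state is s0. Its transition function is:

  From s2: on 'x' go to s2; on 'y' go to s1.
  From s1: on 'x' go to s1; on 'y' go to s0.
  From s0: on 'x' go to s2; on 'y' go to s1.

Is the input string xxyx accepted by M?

No

s2 → s2 → s2 → s1 → s1
End state s1 is not accepting.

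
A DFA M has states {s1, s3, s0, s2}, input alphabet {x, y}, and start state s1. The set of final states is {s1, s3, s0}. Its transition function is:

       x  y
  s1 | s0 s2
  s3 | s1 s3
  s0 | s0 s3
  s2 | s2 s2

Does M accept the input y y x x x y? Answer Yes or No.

Trace: s1 -y-> s2 -y-> s2 -x-> s2 -x-> s2 -x-> s2 -y-> s2
End state s2 is not accepting.

No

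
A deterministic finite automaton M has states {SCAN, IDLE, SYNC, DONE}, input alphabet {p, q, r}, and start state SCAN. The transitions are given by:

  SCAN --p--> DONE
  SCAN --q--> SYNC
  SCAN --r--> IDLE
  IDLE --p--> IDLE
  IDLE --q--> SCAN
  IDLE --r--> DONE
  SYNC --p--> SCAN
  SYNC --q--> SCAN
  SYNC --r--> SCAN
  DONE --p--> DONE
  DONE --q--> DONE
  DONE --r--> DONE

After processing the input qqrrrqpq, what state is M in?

DONE

Trace: SCAN -q-> SYNC -q-> SCAN -r-> IDLE -r-> DONE -r-> DONE -q-> DONE -p-> DONE -q-> DONE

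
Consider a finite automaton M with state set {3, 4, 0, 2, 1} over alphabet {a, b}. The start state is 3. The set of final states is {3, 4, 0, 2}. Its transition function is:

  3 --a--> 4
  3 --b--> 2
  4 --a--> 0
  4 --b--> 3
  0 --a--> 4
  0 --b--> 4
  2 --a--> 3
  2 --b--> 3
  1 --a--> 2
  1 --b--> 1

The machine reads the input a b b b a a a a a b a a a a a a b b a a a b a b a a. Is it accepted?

3 → 4 → 3 → 2 → 3 → 4 → 0 → 4 → 0 → 4 → 3 → 4 → 0 → 4 → 0 → 4 → 0 → 4 → 3 → 4 → 0 → 4 → 3 → 4 → 3 → 4 → 0
End state 0 is accepting.

Yes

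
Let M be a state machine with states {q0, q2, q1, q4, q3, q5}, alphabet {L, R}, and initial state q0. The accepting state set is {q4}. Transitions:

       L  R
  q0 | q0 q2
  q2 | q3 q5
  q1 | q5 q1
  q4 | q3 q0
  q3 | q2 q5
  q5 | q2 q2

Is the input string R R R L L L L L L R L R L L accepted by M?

No

q0 → q2 → q5 → q2 → q3 → q2 → q3 → q2 → q3 → q2 → q5 → q2 → q5 → q2 → q3
End state q3 is not accepting.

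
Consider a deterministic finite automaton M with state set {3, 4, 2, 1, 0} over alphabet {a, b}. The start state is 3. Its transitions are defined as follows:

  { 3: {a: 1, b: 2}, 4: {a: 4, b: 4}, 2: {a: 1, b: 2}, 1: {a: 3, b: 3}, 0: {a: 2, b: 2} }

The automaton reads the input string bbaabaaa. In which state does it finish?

Trace: 3 -b-> 2 -b-> 2 -a-> 1 -a-> 3 -b-> 2 -a-> 1 -a-> 3 -a-> 1

1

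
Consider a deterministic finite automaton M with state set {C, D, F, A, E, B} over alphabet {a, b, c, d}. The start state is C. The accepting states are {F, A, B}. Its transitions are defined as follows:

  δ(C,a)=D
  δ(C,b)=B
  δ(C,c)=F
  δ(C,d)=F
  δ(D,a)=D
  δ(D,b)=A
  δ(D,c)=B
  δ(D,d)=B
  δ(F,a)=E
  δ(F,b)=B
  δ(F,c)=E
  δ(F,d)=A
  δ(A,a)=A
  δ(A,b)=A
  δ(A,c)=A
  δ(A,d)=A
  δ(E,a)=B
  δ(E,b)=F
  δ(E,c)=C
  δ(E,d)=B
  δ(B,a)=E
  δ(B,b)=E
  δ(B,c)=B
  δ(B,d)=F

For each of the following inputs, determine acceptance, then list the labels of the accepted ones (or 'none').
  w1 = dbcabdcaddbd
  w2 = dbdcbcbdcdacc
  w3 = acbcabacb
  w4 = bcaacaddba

w1: C → F → B → B → E → F → A → A → A → A → A → A → A  → end A, accepted
w2: C → F → B → F → E → F → E → F → A → A → A → A → A → A  → end A, accepted
w3: C → D → B → E → C → D → A → A → A → A  → end A, accepted
w4: C → B → B → E → B → B → E → B → F → B → E  → end E, rejected

w1, w2, w3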